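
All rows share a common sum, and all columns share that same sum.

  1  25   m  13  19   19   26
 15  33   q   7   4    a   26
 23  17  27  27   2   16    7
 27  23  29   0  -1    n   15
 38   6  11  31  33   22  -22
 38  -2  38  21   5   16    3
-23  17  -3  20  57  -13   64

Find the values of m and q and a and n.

m = 16, q = 1, a = 33, n = 26

Rows 3 and 5 both sum to 119, so that's the common total.
Row 1: 1 + 25 + 13 + 19 + 19 + 26 = 103, so its missing entry is 119 − 103 = 16.
Column 3: 16 + 27 + 29 + 11 + 38 − 3 = 118, so its missing entry is 119 − 118 = 1.
Row 4: 27 + 23 + 29 + 0 − 1 + 15 = 93, so its missing entry is 119 − 93 = 26.
Row 2: 15 + 33 + 1 + 7 + 4 + 26 = 86, so its missing entry is 119 − 86 = 33.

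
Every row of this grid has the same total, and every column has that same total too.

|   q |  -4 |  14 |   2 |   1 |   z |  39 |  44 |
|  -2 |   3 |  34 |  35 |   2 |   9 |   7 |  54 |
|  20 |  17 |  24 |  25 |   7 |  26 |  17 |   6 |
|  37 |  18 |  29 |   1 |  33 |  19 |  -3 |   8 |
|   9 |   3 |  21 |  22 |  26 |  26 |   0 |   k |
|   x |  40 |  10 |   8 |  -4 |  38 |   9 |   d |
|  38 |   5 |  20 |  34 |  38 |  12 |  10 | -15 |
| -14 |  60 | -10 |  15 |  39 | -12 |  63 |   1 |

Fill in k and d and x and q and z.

k = 35, d = 9, x = 32, q = 22, z = 24

Rows 2 and 3 both sum to 142, so that's the common total.
Column 6: 9 + 26 + 19 + 26 + 38 + 12 − 12 = 118, so its missing entry is 142 − 118 = 24.
Row 1: -4 + 14 + 2 + 1 + 24 + 39 + 44 = 120, so its missing entry is 142 − 120 = 22.
Column 1: 22 − 2 + 20 + 37 + 9 + 38 − 14 = 110, so its missing entry is 142 − 110 = 32.
Row 6: 32 + 40 + 10 + 8 − 4 + 38 + 9 = 133, so its missing entry is 142 − 133 = 9.
Row 5: 9 + 3 + 21 + 22 + 26 + 26 + 0 = 107, so its missing entry is 142 − 107 = 35.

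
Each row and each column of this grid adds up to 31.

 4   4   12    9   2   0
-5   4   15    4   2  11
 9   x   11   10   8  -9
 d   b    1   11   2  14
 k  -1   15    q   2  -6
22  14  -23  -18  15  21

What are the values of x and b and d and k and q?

The known cells in row 3 total 29, leaving 31 − 29 = 2 for the blank.
The known cells in column 4 total 16, leaving 31 − 16 = 15 for the blank.
The known cells in row 5 total 25, leaving 31 − 25 = 6 for the blank.
The known cells in column 2 total 23, leaving 31 − 23 = 8 for the blank.
The known cells in row 4 total 36, leaving 31 − 36 = -5 for the blank.

x = 2, b = 8, d = -5, k = 6, q = 15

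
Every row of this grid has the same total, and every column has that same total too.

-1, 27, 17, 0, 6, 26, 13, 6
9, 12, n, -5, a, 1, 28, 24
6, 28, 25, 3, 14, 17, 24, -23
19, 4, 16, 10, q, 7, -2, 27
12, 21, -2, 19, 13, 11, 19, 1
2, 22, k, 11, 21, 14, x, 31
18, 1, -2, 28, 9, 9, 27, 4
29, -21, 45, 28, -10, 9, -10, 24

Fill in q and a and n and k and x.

q = 13, a = 28, n = -3, k = -2, x = -5

Rows 1 and 3 both sum to 94, so that's the common total.
Row 4: 19 + 4 + 16 + 10 + 7 − 2 + 27 = 81, so its missing entry is 94 − 81 = 13.
Column 5: 6 + 14 + 13 + 13 + 21 + 9 − 10 = 66, so its missing entry is 94 − 66 = 28.
Row 2: 9 + 12 − 5 + 28 + 1 + 28 + 24 = 97, so its missing entry is 94 − 97 = -3.
Column 7: 13 + 28 + 24 − 2 + 19 + 27 − 10 = 99, so its missing entry is 94 − 99 = -5.
Row 6: 2 + 22 + 11 + 21 + 14 − 5 + 31 = 96, so its missing entry is 94 − 96 = -2.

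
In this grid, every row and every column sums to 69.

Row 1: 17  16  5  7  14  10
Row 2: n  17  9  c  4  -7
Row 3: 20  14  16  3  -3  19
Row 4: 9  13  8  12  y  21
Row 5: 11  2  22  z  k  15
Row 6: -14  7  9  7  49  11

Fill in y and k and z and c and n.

The known cells in row 4 total 63, leaving 69 − 63 = 6 for the blank.
The known cells in column 5 total 70, leaving 69 − 70 = -1 for the blank.
The known cells in row 5 total 49, leaving 69 − 49 = 20 for the blank.
The known cells in column 1 total 43, leaving 69 − 43 = 26 for the blank.
The known cells in row 2 total 49, leaving 69 − 49 = 20 for the blank.

y = 6, k = -1, z = 20, c = 20, n = 26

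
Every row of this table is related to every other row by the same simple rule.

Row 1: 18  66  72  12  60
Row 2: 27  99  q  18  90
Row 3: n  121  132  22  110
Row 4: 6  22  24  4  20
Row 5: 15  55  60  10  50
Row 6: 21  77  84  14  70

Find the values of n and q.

n = 33, q = 108

Each row is a constant multiple of every other row — this is a multiplication table with the headers hidden.
Row 3 is 121/66 = 11/6 times row 1, so its entry in column 1 is 18 × 11/6 = 33.
Row 2 is 99/66 = 3/2 times row 1, so its entry in column 3 is 72 × 3/2 = 108.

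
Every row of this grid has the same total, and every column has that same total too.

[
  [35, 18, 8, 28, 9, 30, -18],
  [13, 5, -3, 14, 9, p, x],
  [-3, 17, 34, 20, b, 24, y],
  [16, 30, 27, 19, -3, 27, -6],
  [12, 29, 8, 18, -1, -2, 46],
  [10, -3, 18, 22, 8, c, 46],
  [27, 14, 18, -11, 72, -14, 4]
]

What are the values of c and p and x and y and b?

c = 9, p = 36, x = 36, y = 2, b = 16

Rows 1 and 4 both sum to 110, so that's the common total.
The known cells in column 5 total 94, leaving 110 − 94 = 16 for the blank.
The known cells in row 6 total 101, leaving 110 − 101 = 9 for the blank.
The known cells in column 6 total 74, leaving 110 − 74 = 36 for the blank.
The known cells in row 3 total 108, leaving 110 − 108 = 2 for the blank.
The known cells in row 2 total 74, leaving 110 − 74 = 36 for the blank.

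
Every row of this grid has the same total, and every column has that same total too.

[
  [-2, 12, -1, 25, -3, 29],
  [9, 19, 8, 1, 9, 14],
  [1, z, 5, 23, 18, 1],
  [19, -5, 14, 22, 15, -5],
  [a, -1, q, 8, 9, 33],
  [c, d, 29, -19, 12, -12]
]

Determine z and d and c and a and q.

Rows 1 and 2 both sum to 60, so that's the common total.
Row 3: 1 + 5 + 23 + 18 + 1 = 48, so its missing entry is 60 − 48 = 12.
Column 2: 12 + 19 + 12 − 5 − 1 = 37, so its missing entry is 60 − 37 = 23.
Column 3: -1 + 8 + 5 + 14 + 29 = 55, so its missing entry is 60 − 55 = 5.
Row 5: -1 + 5 + 8 + 9 + 33 = 54, so its missing entry is 60 − 54 = 6.
Row 6: 23 + 29 − 19 + 12 − 12 = 33, so its missing entry is 60 − 33 = 27.

z = 12, d = 23, c = 27, a = 6, q = 5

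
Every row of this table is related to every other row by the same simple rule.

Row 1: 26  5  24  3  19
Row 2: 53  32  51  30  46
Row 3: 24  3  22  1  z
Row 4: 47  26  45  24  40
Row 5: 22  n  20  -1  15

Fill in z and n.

The difference between any two rows is the same in every column — this is an addition table with the headers hidden.
Row 3 minus row 1 is 22 − 24 = -2, so its entry in column 5 is 19 + (-2) = 17.
Row 5 minus row 1 is 20 − 24 = -4, so its entry in column 2 is 5 + (-4) = 1.

z = 17, n = 1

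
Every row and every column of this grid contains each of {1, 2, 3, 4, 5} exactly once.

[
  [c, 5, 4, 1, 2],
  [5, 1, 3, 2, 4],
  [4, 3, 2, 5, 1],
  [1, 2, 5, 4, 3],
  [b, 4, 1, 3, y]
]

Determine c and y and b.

At (row 5, col 5): column 5 already has {1, 2, 3, 4}, so the value is 5.
Cell (5,1): row 5 already has {1, 3, 4, 5} → 2.
At (row 1, col 1): row 1 already has {1, 2, 4, 5}, so the value is 3.

c = 3, y = 5, b = 2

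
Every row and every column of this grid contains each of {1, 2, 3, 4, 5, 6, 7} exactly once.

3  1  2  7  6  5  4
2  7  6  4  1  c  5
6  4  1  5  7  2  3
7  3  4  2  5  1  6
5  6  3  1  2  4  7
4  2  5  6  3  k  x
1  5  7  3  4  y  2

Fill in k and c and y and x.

At (row 6, col 7): column 7 already has {2, 3, 4, 5, 6, 7}, so the value is 1.
Cell (6,6): row 6 already has {1, 2, 3, 4, 5, 6} → 7.
At (row 7, col 6): row 7 already has {1, 2, 3, 4, 5, 7}, so the value is 6.
At (row 2, col 6): row 2 already has {1, 2, 4, 5, 6, 7}, so the value is 3.

k = 7, c = 3, y = 6, x = 1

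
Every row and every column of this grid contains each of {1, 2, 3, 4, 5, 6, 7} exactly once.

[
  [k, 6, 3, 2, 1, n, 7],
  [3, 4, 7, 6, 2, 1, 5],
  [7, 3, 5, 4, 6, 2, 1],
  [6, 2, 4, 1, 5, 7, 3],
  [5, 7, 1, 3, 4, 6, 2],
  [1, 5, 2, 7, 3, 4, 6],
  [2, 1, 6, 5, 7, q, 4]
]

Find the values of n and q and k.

At (row 7, col 6): row 7 already has {1, 2, 4, 5, 6, 7}, so the value is 3.
At (row 1, col 6): column 6 already has {1, 2, 3, 4, 6, 7}, so the value is 5.
At (row 1, col 1): row 1 already has {1, 2, 3, 5, 6, 7}, so the value is 4.

n = 5, q = 3, k = 4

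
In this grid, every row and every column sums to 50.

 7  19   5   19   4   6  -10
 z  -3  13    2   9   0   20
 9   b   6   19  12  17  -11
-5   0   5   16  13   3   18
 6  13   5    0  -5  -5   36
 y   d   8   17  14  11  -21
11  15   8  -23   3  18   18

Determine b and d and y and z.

b = -2, d = 8, y = 13, z = 9

Row 2 has -3 + 13 + 2 + 9 + 0 + 20 = 41; the blank must be 50 − 41 = 9.
Column 1 has 7 + 9 + 9 − 5 + 6 + 11 = 37; the blank must be 50 − 37 = 13.
Row 6 has 13 + 8 + 17 + 14 + 11 − 21 = 42; the blank must be 50 − 42 = 8.
Row 3 has 9 + 6 + 19 + 12 + 17 − 11 = 52; the blank must be 50 − 52 = -2.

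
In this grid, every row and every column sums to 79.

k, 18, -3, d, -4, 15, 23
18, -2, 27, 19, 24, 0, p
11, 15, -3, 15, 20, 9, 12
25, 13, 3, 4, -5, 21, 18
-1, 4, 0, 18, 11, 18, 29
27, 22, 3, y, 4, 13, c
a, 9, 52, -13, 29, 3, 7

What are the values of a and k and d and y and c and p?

Row 7: 9 + 52 − 13 + 29 + 3 + 7 = 87, so its missing entry is 79 − 87 = -8.
Column 1: 18 + 11 + 25 − 1 + 27 − 8 = 72, so its missing entry is 79 − 72 = 7.
Row 1: 7 + 18 − 3 − 4 + 15 + 23 = 56, so its missing entry is 79 − 56 = 23.
Column 4: 23 + 19 + 15 + 4 + 18 − 13 = 66, so its missing entry is 79 − 66 = 13.
Row 6: 27 + 22 + 3 + 13 + 4 + 13 = 82, so its missing entry is 79 − 82 = -3.
Row 2: 18 − 2 + 27 + 19 + 24 + 0 = 86, so its missing entry is 79 − 86 = -7.

a = -8, k = 7, d = 23, y = 13, c = -3, p = -7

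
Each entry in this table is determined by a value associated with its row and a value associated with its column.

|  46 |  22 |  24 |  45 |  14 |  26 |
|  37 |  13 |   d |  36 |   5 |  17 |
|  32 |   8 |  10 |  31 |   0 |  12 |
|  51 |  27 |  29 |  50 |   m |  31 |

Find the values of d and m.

The difference between any two rows is the same in every column — this is an addition table with the headers hidden.
Row 2 minus row 1 is 17 − 26 = -9, so its entry in column 3 is 24 + (-9) = 15.
Row 4 minus row 1 is 31 − 26 = 5, so its entry in column 5 is 14 + 5 = 19.

d = 15, m = 19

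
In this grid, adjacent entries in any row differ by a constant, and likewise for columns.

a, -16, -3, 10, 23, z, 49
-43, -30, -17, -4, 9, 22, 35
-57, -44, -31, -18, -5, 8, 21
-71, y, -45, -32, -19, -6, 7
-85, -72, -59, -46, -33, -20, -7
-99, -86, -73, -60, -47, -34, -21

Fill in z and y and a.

Along each row the entries change by 13 per step; down each column they change by -14.
Row 1: from -16 at column 2, stepping by 13 to column 6 gives 36.
Row 4: from -71 at column 1, stepping by 13 to column 2 gives -58.
Row 1: from -16 at column 2, stepping by 13 to column 1 gives -29.

z = 36, y = -58, a = -29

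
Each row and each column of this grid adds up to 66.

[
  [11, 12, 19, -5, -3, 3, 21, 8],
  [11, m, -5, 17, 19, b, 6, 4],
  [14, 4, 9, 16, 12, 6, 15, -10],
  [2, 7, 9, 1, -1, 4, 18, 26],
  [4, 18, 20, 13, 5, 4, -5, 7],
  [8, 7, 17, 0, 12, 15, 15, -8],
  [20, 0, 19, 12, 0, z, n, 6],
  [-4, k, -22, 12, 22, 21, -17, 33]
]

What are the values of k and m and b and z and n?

Row 8: -4 − 22 + 12 + 22 + 21 − 17 + 33 = 45, so its missing entry is 66 − 45 = 21.
Column 2: 12 + 4 + 7 + 18 + 7 + 0 + 21 = 69, so its missing entry is 66 − 69 = -3.
Row 2: 11 − 3 − 5 + 17 + 19 + 6 + 4 = 49, so its missing entry is 66 − 49 = 17.
Column 6: 3 + 17 + 6 + 4 + 4 + 15 + 21 = 70, so its missing entry is 66 − 70 = -4.
Row 7: 20 + 0 + 19 + 12 + 0 − 4 + 6 = 53, so its missing entry is 66 − 53 = 13.

k = 21, m = -3, b = 17, z = -4, n = 13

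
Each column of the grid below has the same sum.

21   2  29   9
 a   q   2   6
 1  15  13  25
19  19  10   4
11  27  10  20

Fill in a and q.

a = 12, q = 1

Columns 3 and 4 both add up to 64, so every column sums to 64.
Column 1: 21 + 1 + 19 + 11 = 52, so the missing entry is 64 − 52 = 12.
Column 2: 2 + 15 + 19 + 27 = 63, so the missing entry is 64 − 63 = 1.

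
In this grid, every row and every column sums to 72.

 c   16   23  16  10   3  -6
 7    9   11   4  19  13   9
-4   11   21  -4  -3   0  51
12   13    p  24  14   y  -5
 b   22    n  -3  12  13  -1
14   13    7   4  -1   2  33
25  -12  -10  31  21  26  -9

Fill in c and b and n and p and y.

c = 10, b = 8, n = 21, p = -1, y = 15

Row 1: 16 + 23 + 16 + 10 + 3 − 6 = 62, so its missing entry is 72 − 62 = 10.
Column 1: 10 + 7 − 4 + 12 + 14 + 25 = 64, so its missing entry is 72 − 64 = 8.
Row 5: 8 + 22 − 3 + 12 + 13 − 1 = 51, so its missing entry is 72 − 51 = 21.
Column 3: 23 + 11 + 21 + 21 + 7 − 10 = 73, so its missing entry is 72 − 73 = -1.
Row 4: 12 + 13 − 1 + 24 + 14 − 5 = 57, so its missing entry is 72 − 57 = 15.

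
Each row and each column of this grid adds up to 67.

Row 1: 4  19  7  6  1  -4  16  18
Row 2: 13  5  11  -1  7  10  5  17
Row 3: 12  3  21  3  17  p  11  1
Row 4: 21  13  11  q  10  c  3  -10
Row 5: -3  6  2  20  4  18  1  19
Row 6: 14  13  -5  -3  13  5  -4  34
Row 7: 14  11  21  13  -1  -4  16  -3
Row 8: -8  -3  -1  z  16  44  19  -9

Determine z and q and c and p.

z = 9, q = 20, c = -1, p = -1

The known cells in row 3 total 68, leaving 67 − 68 = -1 for the blank.
The known cells in column 6 total 68, leaving 67 − 68 = -1 for the blank.
The known cells in row 4 total 47, leaving 67 − 47 = 20 for the blank.
The known cells in row 8 total 58, leaving 67 − 58 = 9 for the blank.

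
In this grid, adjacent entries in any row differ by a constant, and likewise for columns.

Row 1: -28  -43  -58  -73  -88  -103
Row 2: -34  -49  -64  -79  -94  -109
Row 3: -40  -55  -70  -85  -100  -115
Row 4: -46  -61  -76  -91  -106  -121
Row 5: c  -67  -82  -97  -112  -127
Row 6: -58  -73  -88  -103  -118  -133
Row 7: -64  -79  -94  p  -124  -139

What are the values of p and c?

p = -109, c = -52

Along each row the entries change by -15 per step; down each column they change by -6.
Row 7: from -64 at column 1, stepping by -15 to column 4 gives -109.
Row 5: from -67 at column 2, stepping by -15 to column 1 gives -52.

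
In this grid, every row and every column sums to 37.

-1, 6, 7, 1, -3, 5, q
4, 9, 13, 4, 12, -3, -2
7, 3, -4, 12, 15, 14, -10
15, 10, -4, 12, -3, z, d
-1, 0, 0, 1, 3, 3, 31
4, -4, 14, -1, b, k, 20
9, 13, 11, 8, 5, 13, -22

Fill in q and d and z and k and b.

q = 22, d = -2, z = 9, k = -4, b = 8

The known cells in column 5 total 29, leaving 37 − 29 = 8 for the blank.
The known cells in row 6 total 41, leaving 37 − 41 = -4 for the blank.
The known cells in row 1 total 15, leaving 37 − 15 = 22 for the blank.
The known cells in column 7 total 39, leaving 37 − 39 = -2 for the blank.
The known cells in row 4 total 28, leaving 37 − 28 = 9 for the blank.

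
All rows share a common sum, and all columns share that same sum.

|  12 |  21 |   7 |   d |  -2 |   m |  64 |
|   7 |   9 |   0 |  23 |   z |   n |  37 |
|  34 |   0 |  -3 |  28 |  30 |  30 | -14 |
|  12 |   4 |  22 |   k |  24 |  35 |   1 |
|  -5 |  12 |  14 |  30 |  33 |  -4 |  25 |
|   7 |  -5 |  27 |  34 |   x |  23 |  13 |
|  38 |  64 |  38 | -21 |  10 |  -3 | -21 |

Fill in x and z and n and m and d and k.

Rows 3 and 5 both sum to 105, so that's the common total.
The known cells in row 6 total 99, leaving 105 − 99 = 6 for the blank.
The known cells in column 5 total 101, leaving 105 − 101 = 4 for the blank.
The known cells in row 2 total 80, leaving 105 − 80 = 25 for the blank.
The known cells in row 4 total 98, leaving 105 − 98 = 7 for the blank.
The known cells in column 4 total 101, leaving 105 − 101 = 4 for the blank.
The known cells in row 1 total 106, leaving 105 − 106 = -1 for the blank.

x = 6, z = 4, n = 25, m = -1, d = 4, k = 7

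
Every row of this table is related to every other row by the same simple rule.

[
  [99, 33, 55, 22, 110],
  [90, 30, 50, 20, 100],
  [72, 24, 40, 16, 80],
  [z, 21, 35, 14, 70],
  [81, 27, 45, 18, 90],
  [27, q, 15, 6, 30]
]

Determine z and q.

z = 63, q = 9

Each row is a constant multiple of every other row — this is a multiplication table with the headers hidden.
Row 4 is 14/22 = 7/11 times row 1, so its entry in column 1 is 99 × 7/11 = 63.
Row 6 is 6/22 = 3/11 times row 1, so its entry in column 2 is 33 × 3/11 = 9.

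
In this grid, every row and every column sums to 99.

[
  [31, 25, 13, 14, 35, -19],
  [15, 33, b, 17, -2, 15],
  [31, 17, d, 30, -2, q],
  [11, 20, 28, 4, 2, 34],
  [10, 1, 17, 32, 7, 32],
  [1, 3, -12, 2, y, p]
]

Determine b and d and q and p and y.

b = 21, d = 32, q = -9, p = 46, y = 59

Row 2 has 15 + 33 + 17 − 2 + 15 = 78; the blank must be 99 − 78 = 21.
Column 5 has 35 − 2 − 2 + 2 + 7 = 40; the blank must be 99 − 40 = 59.
Row 6 has 1 + 3 − 12 + 2 + 59 = 53; the blank must be 99 − 53 = 46.
Column 3 has 13 + 21 + 28 + 17 − 12 = 67; the blank must be 99 − 67 = 32.
Row 3 has 31 + 17 + 32 + 30 − 2 = 108; the blank must be 99 − 108 = -9.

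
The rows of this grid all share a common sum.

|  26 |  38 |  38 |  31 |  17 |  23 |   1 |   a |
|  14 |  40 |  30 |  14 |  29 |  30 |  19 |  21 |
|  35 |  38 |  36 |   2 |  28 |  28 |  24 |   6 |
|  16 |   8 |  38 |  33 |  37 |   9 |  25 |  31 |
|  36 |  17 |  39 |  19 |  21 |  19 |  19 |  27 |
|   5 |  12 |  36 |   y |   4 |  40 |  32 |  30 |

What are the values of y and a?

y = 38, a = 23

Row 2 sums to 197 and so does row 4; that's the common total.
In row 6 the known cells total 159, leaving 197 − 159 = 38.
In row 1 the known cells total 174, leaving 197 − 174 = 23.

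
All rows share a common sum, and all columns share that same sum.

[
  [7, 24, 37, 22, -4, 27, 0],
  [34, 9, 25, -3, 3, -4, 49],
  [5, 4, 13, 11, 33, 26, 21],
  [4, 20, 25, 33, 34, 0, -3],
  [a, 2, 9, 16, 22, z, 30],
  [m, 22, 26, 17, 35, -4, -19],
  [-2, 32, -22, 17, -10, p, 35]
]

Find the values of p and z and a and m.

Rows 1 and 2 both sum to 113, so that's the common total.
Row 6 has 22 + 26 + 17 + 35 − 4 − 19 = 77; the blank must be 113 − 77 = 36.
Column 1 has 7 + 34 + 5 + 4 + 36 − 2 = 84; the blank must be 113 − 84 = 29.
Row 5 has 29 + 2 + 9 + 16 + 22 + 30 = 108; the blank must be 113 − 108 = 5.
Row 7 has -2 + 32 − 22 + 17 − 10 + 35 = 50; the blank must be 113 − 50 = 63.

p = 63, z = 5, a = 29, m = 36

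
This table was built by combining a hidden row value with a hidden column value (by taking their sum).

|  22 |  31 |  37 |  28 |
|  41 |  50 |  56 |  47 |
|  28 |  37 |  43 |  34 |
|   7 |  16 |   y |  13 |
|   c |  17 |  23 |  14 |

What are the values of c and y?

c = 8, y = 22

The difference between any two rows is the same in every column — this is an addition table with the headers hidden.
Row 5 minus row 1 is 17 − 31 = -14, so its entry in column 1 is 22 + (-14) = 8.
Row 4 minus row 1 is 16 − 31 = -15, so its entry in column 3 is 37 + (-15) = 22.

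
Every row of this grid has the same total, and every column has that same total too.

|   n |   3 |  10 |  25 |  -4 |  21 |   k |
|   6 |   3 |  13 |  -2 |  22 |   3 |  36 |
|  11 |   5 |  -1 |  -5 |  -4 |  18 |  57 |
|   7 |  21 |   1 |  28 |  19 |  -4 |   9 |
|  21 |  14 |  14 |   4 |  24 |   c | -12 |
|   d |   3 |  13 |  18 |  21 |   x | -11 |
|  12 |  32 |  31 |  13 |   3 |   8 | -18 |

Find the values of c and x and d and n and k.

Rows 2 and 3 both sum to 81, so that's the common total.
Column 7 has 36 + 57 + 9 − 12 − 11 − 18 = 61; the blank must be 81 − 61 = 20.
Row 1 has 3 + 10 + 25 − 4 + 21 + 20 = 75; the blank must be 81 − 75 = 6.
Row 5 has 21 + 14 + 14 + 4 + 24 − 12 = 65; the blank must be 81 − 65 = 16.
Column 6 has 21 + 3 + 18 − 4 + 16 + 8 = 62; the blank must be 81 − 62 = 19.
Row 6 has 3 + 13 + 18 + 21 + 19 − 11 = 63; the blank must be 81 − 63 = 18.

c = 16, x = 19, d = 18, n = 6, k = 20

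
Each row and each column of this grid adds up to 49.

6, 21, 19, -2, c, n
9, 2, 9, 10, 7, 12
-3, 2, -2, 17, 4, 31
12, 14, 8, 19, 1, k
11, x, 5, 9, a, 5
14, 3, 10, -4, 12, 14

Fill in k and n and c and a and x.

Column 2: 21 + 2 + 2 + 14 + 3 = 42, so its missing entry is 49 − 42 = 7.
Row 5: 11 + 7 + 5 + 9 + 5 = 37, so its missing entry is 49 − 37 = 12.
Column 5: 7 + 4 + 1 + 12 + 12 = 36, so its missing entry is 49 − 36 = 13.
Row 1: 6 + 21 + 19 − 2 + 13 = 57, so its missing entry is 49 − 57 = -8.
Row 4: 12 + 14 + 8 + 19 + 1 = 54, so its missing entry is 49 − 54 = -5.

k = -5, n = -8, c = 13, a = 12, x = 7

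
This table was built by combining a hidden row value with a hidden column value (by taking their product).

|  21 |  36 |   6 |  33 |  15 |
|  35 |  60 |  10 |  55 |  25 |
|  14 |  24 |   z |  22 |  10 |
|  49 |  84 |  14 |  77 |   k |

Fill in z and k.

z = 4, k = 35

Each row is a constant multiple of every other row — this is a multiplication table with the headers hidden.
Row 3 is 14/21 = 2/3 times row 1, so its entry in column 3 is 6 × 2/3 = 4.
Row 4 is 49/21 = 7/3 times row 1, so its entry in column 5 is 15 × 7/3 = 35.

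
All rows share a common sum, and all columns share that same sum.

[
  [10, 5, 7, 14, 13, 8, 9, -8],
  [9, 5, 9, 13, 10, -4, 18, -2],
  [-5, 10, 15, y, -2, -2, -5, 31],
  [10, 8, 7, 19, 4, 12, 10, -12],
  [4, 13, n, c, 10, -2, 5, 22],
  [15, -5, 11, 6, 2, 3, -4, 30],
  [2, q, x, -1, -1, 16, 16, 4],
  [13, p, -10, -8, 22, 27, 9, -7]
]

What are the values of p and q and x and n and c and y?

p = 12, q = 10, x = 12, n = 7, c = -1, y = 16

Rows 1 and 2 both sum to 58, so that's the common total.
The known cells in row 8 total 46, leaving 58 − 46 = 12 for the blank.
The known cells in column 2 total 48, leaving 58 − 48 = 10 for the blank.
The known cells in row 7 total 46, leaving 58 − 46 = 12 for the blank.
The known cells in column 3 total 51, leaving 58 − 51 = 7 for the blank.
The known cells in row 5 total 59, leaving 58 − 59 = -1 for the blank.
The known cells in row 3 total 42, leaving 58 − 42 = 16 for the blank.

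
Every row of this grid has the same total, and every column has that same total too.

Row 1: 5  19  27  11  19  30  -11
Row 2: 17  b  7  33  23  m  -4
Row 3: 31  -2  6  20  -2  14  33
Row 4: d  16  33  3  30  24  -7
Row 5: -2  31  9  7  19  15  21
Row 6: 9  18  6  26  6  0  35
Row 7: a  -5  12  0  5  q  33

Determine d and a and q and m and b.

d = 1, a = 39, q = 16, m = 1, b = 23

Rows 1 and 3 both sum to 100, so that's the common total.
Column 2: 19 − 2 + 16 + 31 + 18 − 5 = 77, so its missing entry is 100 − 77 = 23.
Row 2: 17 + 23 + 7 + 33 + 23 − 4 = 99, so its missing entry is 100 − 99 = 1.
Column 6: 30 + 1 + 14 + 24 + 15 + 0 = 84, so its missing entry is 100 − 84 = 16.
Row 4: 16 + 33 + 3 + 30 + 24 − 7 = 99, so its missing entry is 100 − 99 = 1.
Row 7: -5 + 12 + 0 + 5 + 16 + 33 = 61, so its missing entry is 100 − 61 = 39.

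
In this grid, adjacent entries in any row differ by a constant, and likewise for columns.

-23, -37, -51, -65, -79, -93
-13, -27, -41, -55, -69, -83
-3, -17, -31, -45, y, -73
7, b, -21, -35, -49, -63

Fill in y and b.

y = -59, b = -7

Along each row the entries change by -14 per step; down each column they change by 10.
Row 3: from -3 at column 1, stepping by -14 to column 5 gives -59.
Row 4: from 7 at column 1, stepping by -14 to column 2 gives -7.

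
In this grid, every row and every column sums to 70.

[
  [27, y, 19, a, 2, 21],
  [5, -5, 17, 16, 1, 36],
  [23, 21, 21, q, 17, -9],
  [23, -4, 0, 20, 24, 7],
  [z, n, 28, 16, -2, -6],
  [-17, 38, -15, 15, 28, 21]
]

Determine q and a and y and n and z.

The known cells in column 1 total 61, leaving 70 − 61 = 9 for the blank.
The known cells in row 3 total 73, leaving 70 − 73 = -3 for the blank.
The known cells in column 4 total 64, leaving 70 − 64 = 6 for the blank.
The known cells in row 1 total 75, leaving 70 − 75 = -5 for the blank.
The known cells in row 5 total 45, leaving 70 − 45 = 25 for the blank.

q = -3, a = 6, y = -5, n = 25, z = 9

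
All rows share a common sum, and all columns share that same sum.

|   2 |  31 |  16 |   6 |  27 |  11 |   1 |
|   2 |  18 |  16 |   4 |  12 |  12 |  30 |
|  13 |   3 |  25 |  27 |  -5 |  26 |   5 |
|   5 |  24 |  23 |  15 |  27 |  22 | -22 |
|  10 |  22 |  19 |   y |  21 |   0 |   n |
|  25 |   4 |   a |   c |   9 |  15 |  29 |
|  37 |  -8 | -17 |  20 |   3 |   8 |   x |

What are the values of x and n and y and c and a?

x = 51, n = 0, y = 22, c = 0, a = 12

Rows 1 and 2 both sum to 94, so that's the common total.
Row 7 has 37 − 8 − 17 + 20 + 3 + 8 = 43; the blank must be 94 − 43 = 51.
Column 7 has 1 + 30 + 5 − 22 + 29 + 51 = 94; the blank must be 94 − 94 = 0.
Row 5 has 10 + 22 + 19 + 21 + 0 + 0 = 72; the blank must be 94 − 72 = 22.
Column 4 has 6 + 4 + 27 + 15 + 22 + 20 = 94; the blank must be 94 − 94 = 0.
Row 6 has 25 + 4 + 0 + 9 + 15 + 29 = 82; the blank must be 94 − 82 = 12.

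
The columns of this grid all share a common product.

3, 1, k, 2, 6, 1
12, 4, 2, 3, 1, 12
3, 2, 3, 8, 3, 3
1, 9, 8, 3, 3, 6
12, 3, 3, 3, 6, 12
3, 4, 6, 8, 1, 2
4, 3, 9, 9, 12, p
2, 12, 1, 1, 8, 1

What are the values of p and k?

p = 6, k = 4

Columns 1 and 4 each multiply to 31104, so every column has product 31104.
Column 6: 1×12×3×6×12×2×1 = 5184, so the missing entry is 31104 ÷ 5184 = 6.
Column 3: 2×3×8×3×6×9×1 = 7776, so the missing entry is 31104 ÷ 7776 = 4.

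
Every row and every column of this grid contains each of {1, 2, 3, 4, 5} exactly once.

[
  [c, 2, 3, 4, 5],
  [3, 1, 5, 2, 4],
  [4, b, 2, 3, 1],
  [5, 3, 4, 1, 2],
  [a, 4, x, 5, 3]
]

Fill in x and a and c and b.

x = 1, a = 2, c = 1, b = 5

Cell (3,2): row 3 already has {1, 2, 3, 4} → 5.
Cell (5,3): column 3 already has {2, 3, 4, 5} → 1.
For row 5, column 1: row 5 already has {1, 3, 4, 5}; that leaves 2.
At (row 1, col 1): row 1 already has {2, 3, 4, 5}, so the value is 1.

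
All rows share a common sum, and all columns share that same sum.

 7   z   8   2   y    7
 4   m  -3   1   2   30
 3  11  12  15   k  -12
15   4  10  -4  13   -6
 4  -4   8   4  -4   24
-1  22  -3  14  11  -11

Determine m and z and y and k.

m = -2, z = 1, y = 7, k = 3

Rows 4 and 5 both sum to 32, so that's the common total.
The known cells in row 2 total 34, leaving 32 − 34 = -2 for the blank.
The known cells in column 2 total 31, leaving 32 − 31 = 1 for the blank.
The known cells in row 1 total 25, leaving 32 − 25 = 7 for the blank.
The known cells in row 3 total 29, leaving 32 − 29 = 3 for the blank.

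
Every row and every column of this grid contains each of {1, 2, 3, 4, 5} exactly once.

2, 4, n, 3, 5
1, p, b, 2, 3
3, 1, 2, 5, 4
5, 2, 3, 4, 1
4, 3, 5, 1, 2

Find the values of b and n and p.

Cell (2,2): column 2 already has {1, 2, 3, 4} → 5.
For row 1, column 3: row 1 already has {2, 3, 4, 5}; that leaves 1.
Cell (2,3): row 2 already has {1, 2, 3, 5} → 4.

b = 4, n = 1, p = 5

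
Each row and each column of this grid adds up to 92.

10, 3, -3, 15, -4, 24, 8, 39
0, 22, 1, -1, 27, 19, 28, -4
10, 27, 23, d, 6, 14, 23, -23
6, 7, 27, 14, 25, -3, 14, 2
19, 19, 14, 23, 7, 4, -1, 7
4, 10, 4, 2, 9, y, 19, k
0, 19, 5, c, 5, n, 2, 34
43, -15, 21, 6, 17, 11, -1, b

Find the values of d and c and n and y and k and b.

Row 8: 43 − 15 + 21 + 6 + 17 + 11 − 1 = 82, so its missing entry is 92 − 82 = 10.
Column 8: 39 − 4 − 23 + 2 + 7 + 34 + 10 = 65, so its missing entry is 92 − 65 = 27.
Row 6: 4 + 10 + 4 + 2 + 9 + 19 + 27 = 75, so its missing entry is 92 − 75 = 17.
Column 6: 24 + 19 + 14 − 3 + 4 + 17 + 11 = 86, so its missing entry is 92 − 86 = 6.
Row 3: 10 + 27 + 23 + 6 + 14 + 23 − 23 = 80, so its missing entry is 92 − 80 = 12.
Row 7: 0 + 19 + 5 + 5 + 6 + 2 + 34 = 71, so its missing entry is 92 − 71 = 21.

d = 12, c = 21, n = 6, y = 17, k = 27, b = 10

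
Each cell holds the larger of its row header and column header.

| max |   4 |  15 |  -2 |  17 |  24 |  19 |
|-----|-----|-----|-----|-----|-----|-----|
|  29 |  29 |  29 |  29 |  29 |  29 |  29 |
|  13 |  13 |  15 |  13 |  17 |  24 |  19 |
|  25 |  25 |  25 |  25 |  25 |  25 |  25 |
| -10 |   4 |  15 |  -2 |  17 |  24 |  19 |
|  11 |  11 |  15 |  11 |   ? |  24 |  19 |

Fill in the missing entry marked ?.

17

max(11, 17) = 17.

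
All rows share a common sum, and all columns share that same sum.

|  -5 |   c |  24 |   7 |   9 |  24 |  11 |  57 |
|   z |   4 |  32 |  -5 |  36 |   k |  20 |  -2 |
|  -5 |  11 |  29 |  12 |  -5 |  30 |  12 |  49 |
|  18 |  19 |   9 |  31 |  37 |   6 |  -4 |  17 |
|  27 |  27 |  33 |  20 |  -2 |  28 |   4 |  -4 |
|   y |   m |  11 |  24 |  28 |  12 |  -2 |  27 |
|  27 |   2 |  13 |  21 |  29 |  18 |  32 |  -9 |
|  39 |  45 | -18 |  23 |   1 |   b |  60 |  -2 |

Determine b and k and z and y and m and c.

Rows 3 and 4 both sum to 133, so that's the common total.
Row 1: -5 + 24 + 7 + 9 + 24 + 11 + 57 = 127, so its missing entry is 133 − 127 = 6.
Column 2: 6 + 4 + 11 + 19 + 27 + 2 + 45 = 114, so its missing entry is 133 − 114 = 19.
Row 6: 19 + 11 + 24 + 28 + 12 − 2 + 27 = 119, so its missing entry is 133 − 119 = 14.
Column 1: -5 − 5 + 18 + 27 + 14 + 27 + 39 = 115, so its missing entry is 133 − 115 = 18.
Row 2: 18 + 4 + 32 − 5 + 36 + 20 − 2 = 103, so its missing entry is 133 − 103 = 30.
Row 8: 39 + 45 − 18 + 23 + 1 + 60 − 2 = 148, so its missing entry is 133 − 148 = -15.

b = -15, k = 30, z = 18, y = 14, m = 19, c = 6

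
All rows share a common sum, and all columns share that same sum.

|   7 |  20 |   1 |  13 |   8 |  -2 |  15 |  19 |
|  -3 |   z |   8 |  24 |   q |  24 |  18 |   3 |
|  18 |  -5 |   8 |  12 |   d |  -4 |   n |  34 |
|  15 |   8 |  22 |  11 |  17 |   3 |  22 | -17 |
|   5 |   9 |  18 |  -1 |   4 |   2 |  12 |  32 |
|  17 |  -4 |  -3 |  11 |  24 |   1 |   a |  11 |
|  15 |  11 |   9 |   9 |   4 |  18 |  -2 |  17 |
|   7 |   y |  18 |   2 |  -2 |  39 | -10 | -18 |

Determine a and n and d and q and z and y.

a = 24, n = 2, d = 16, q = 10, z = -3, y = 45

Rows 1 and 4 both sum to 81, so that's the common total.
The known cells in row 8 total 36, leaving 81 − 36 = 45 for the blank.
The known cells in column 2 total 84, leaving 81 − 84 = -3 for the blank.
The known cells in row 2 total 71, leaving 81 − 71 = 10 for the blank.
The known cells in column 5 total 65, leaving 81 − 65 = 16 for the blank.
The known cells in row 3 total 79, leaving 81 − 79 = 2 for the blank.
The known cells in row 6 total 57, leaving 81 − 57 = 24 for the blank.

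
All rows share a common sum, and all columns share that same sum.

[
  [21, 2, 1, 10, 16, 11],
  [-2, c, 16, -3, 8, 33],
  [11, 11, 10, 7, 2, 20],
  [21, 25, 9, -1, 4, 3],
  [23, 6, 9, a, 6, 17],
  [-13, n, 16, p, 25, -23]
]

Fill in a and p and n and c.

Rows 1 and 3 both sum to 61, so that's the common total.
The known cells in row 2 total 52, leaving 61 − 52 = 9 for the blank.
The known cells in column 2 total 53, leaving 61 − 53 = 8 for the blank.
The known cells in row 6 total 13, leaving 61 − 13 = 48 for the blank.
The known cells in row 5 total 61, leaving 61 − 61 = 0 for the blank.

a = 0, p = 48, n = 8, c = 9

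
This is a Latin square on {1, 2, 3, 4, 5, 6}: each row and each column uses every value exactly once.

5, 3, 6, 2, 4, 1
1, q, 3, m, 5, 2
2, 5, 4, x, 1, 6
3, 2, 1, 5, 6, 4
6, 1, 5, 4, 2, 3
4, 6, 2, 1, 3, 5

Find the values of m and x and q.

For row 3, column 4: row 3 already has {1, 2, 4, 5, 6}; that leaves 3.
Cell (2,2): column 2 already has {1, 2, 3, 5, 6} → 4.
For row 2, column 4: row 2 already has {1, 2, 3, 4, 5}; that leaves 6.

m = 6, x = 3, q = 4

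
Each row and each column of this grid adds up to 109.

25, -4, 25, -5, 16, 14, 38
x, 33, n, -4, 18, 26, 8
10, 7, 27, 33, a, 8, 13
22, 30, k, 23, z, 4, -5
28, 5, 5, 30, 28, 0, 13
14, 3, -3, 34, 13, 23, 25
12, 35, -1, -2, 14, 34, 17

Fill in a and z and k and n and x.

The known cells in row 3 total 98, leaving 109 − 98 = 11 for the blank.
The known cells in column 5 total 100, leaving 109 − 100 = 9 for the blank.
The known cells in column 1 total 111, leaving 109 − 111 = -2 for the blank.
The known cells in row 2 total 79, leaving 109 − 79 = 30 for the blank.
The known cells in row 4 total 83, leaving 109 − 83 = 26 for the blank.

a = 11, z = 9, k = 26, n = 30, x = -2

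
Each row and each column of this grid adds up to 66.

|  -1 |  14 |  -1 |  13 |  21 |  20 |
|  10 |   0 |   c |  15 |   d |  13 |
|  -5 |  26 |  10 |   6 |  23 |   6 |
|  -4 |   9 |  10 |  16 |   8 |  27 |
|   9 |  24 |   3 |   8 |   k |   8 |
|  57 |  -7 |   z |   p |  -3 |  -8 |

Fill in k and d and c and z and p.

The known cells in row 5 total 52, leaving 66 − 52 = 14 for the blank.
The known cells in column 5 total 63, leaving 66 − 63 = 3 for the blank.
The known cells in row 2 total 41, leaving 66 − 41 = 25 for the blank.
The known cells in column 4 total 58, leaving 66 − 58 = 8 for the blank.
The known cells in row 6 total 47, leaving 66 − 47 = 19 for the blank.

k = 14, d = 3, c = 25, z = 19, p = 8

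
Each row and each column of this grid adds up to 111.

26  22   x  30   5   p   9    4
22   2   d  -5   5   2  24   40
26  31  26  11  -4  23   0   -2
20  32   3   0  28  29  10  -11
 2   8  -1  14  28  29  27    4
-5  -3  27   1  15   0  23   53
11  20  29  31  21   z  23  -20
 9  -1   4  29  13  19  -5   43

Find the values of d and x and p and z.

d = 21, x = 2, p = 13, z = -4

Row 2 has 22 + 2 − 5 + 5 + 2 + 24 + 40 = 90; the blank must be 111 − 90 = 21.
Column 3 has 21 + 26 + 3 − 1 + 27 + 29 + 4 = 109; the blank must be 111 − 109 = 2.
Row 7 has 11 + 20 + 29 + 31 + 21 + 23 − 20 = 115; the blank must be 111 − 115 = -4.
Row 1 has 26 + 22 + 2 + 30 + 5 + 9 + 4 = 98; the blank must be 111 − 98 = 13.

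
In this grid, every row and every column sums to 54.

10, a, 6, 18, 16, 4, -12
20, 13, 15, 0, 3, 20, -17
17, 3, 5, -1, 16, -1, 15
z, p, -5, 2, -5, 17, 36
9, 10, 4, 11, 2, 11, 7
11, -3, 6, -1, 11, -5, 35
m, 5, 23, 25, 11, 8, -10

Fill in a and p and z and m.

a = 12, p = 14, z = -5, m = -8

The known cells in row 1 total 42, leaving 54 − 42 = 12 for the blank.
The known cells in row 7 total 62, leaving 54 − 62 = -8 for the blank.
The known cells in column 2 total 40, leaving 54 − 40 = 14 for the blank.
The known cells in row 4 total 59, leaving 54 − 59 = -5 for the blank.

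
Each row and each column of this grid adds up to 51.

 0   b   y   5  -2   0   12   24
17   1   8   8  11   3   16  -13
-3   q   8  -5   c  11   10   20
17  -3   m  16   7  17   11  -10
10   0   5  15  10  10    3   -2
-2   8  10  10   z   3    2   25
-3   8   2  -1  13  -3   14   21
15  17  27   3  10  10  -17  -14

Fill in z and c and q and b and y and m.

z = -5, c = 7, q = 3, b = 17, y = -5, m = -4

Row 6 has -2 + 8 + 10 + 10 + 3 + 2 + 25 = 56; the blank must be 51 − 56 = -5.
Column 5 has -2 + 11 + 7 + 10 − 5 + 13 + 10 = 44; the blank must be 51 − 44 = 7.
Row 3 has -3 + 8 − 5 + 7 + 11 + 10 + 20 = 48; the blank must be 51 − 48 = 3.
Column 2 has 1 + 3 − 3 + 0 + 8 + 8 + 17 = 34; the blank must be 51 − 34 = 17.
Row 1 has 0 + 17 + 5 − 2 + 0 + 12 + 24 = 56; the blank must be 51 − 56 = -5.
Row 4 has 17 − 3 + 16 + 7 + 17 + 11 − 10 = 55; the blank must be 51 − 55 = -4.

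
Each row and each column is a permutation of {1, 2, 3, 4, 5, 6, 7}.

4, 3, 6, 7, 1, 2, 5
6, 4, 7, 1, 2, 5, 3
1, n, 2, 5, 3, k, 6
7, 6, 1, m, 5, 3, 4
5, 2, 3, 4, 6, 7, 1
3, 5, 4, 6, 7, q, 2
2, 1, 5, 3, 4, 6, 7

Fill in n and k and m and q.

n = 7, k = 4, m = 2, q = 1

Cell (4,4): row 4 already has {1, 3, 4, 5, 6, 7} → 2.
For row 6, column 6: row 6 already has {2, 3, 4, 5, 6, 7}; that leaves 1.
At (row 3, col 6): column 6 already has {1, 2, 3, 5, 6, 7}, so the value is 4.
For row 3, column 2: row 3 already has {1, 2, 3, 4, 5, 6}; that leaves 7.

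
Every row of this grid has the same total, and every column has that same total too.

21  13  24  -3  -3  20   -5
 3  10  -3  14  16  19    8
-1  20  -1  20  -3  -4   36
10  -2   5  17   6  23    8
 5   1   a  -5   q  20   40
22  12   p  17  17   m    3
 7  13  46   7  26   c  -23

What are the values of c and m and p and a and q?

c = -9, m = -2, p = -2, a = -2, q = 8

Rows 1 and 2 both sum to 67, so that's the common total.
The known cells in column 5 total 59, leaving 67 − 59 = 8 for the blank.
The known cells in row 7 total 76, leaving 67 − 76 = -9 for the blank.
The known cells in column 6 total 69, leaving 67 − 69 = -2 for the blank.
The known cells in row 5 total 69, leaving 67 − 69 = -2 for the blank.
The known cells in row 6 total 69, leaving 67 − 69 = -2 for the blank.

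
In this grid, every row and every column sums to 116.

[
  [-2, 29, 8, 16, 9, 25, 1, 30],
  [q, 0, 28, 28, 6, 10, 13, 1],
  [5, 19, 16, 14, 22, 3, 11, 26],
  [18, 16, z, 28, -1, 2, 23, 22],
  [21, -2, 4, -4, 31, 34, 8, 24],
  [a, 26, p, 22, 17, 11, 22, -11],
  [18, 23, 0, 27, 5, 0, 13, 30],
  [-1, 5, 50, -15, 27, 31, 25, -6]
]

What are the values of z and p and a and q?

The known cells in row 2 total 86, leaving 116 − 86 = 30 for the blank.
The known cells in row 4 total 108, leaving 116 − 108 = 8 for the blank.
The known cells in column 1 total 89, leaving 116 − 89 = 27 for the blank.
The known cells in row 6 total 114, leaving 116 − 114 = 2 for the blank.

z = 8, p = 2, a = 27, q = 30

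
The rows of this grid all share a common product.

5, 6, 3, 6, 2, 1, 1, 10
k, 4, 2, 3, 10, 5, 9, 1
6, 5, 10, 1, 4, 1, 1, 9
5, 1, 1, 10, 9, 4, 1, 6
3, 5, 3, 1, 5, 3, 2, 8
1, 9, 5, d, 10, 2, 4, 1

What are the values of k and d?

k = 1, d = 3

Rows 4 and 5 each multiply to 10800, so every row has product 10800.
Row 2: 4×2×3×10×5×9×1 = 10800, so the missing entry is 10800 ÷ 10800 = 1.
Row 6: 1×9×5×10×2×4×1 = 3600, so the missing entry is 10800 ÷ 3600 = 3.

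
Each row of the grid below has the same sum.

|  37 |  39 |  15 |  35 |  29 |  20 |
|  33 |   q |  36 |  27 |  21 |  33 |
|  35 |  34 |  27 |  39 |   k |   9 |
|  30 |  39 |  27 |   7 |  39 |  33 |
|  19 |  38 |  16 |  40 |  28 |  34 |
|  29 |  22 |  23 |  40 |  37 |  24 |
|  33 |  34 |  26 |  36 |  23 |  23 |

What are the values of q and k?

q = 25, k = 31

Rows 6 and 7 both add up to 175, so every row sums to 175.
Row 2: 33 + 36 + 27 + 21 + 33 = 150, so the missing entry is 175 − 150 = 25.
Row 3: 35 + 34 + 27 + 39 + 9 = 144, so the missing entry is 175 − 144 = 31.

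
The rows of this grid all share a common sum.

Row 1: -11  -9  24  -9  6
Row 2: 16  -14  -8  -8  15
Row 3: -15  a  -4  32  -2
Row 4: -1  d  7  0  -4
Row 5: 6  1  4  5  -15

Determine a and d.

The complete rows each total 1.
Row 3 is missing 1 − 11 = -10 (since -15 − 4 + 32 − 2 = 11).
Row 4 is missing 1 − 2 = -1 (since -1 + 7 + 0 − 4 = 2).

a = -10, d = -1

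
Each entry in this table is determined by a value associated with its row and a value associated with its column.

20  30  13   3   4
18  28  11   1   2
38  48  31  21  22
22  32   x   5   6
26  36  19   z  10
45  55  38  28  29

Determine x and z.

x = 15, z = 9

The difference between any two rows is the same in every column — this is an addition table with the headers hidden.
Row 4 minus row 1 is 32 − 30 = 2, so its entry in column 3 is 13 + 2 = 15.
Row 5 minus row 1 is 36 − 30 = 6, so its entry in column 4 is 3 + 6 = 9.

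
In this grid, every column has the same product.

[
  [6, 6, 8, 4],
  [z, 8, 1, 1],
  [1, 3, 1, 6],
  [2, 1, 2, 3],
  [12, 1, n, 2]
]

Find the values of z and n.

z = 1, n = 9

Columns 2 and 4 each multiply to 144, so every column has product 144.
Column 1: 6×1×2×12 = 144, so the missing entry is 144 ÷ 144 = 1.
Column 3: 8×1×1×2 = 16, so the missing entry is 144 ÷ 16 = 9.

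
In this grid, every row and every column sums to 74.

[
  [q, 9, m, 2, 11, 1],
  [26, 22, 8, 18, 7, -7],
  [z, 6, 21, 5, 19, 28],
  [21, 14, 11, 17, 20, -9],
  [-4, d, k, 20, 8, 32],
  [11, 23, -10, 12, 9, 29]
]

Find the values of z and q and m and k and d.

z = -5, q = 25, m = 26, k = 18, d = 0

The known cells in row 3 total 79, leaving 74 − 79 = -5 for the blank.
The known cells in column 1 total 49, leaving 74 − 49 = 25 for the blank.
The known cells in row 1 total 48, leaving 74 − 48 = 26 for the blank.
The known cells in column 3 total 56, leaving 74 − 56 = 18 for the blank.
The known cells in row 5 total 74, leaving 74 − 74 = 0 for the blank.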